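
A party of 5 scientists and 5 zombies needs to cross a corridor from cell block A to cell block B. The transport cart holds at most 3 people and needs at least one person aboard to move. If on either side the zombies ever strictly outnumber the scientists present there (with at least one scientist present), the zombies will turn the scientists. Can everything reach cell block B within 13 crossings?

Yes

Yes — this plan uses 11 crossings (≤ 13):
1. 2 zombies → cell block B.  (cell block A: 5S 3Z; cell block B: 0S 2Z)
2. 1 zombie ← cell block A.  (cell block A: 5S 4Z; cell block B: 0S 1Z)
3. 3 zombies → cell block B.  (cell block A: 5S 1Z; cell block B: 0S 4Z)
4. 1 zombie ← cell block A.  (cell block A: 5S 2Z; cell block B: 0S 3Z)
5. 3 scientists → cell block B.  (cell block A: 2S 2Z; cell block B: 3S 3Z)
6. 1 scientist and 1 zombie ← cell block A.  (cell block A: 3S 3Z; cell block B: 2S 2Z)
7. 3 scientists → cell block B.  (cell block A: 0S 3Z; cell block B: 5S 2Z)
8. 1 zombie ← cell block A.  (cell block A: 0S 4Z; cell block B: 5S 1Z)
9. 2 zombies → cell block B.  (cell block A: 0S 2Z; cell block B: 5S 3Z)
10. 1 zombie ← cell block A.  (cell block A: 0S 3Z; cell block B: 5S 2Z)
11. 3 zombies → cell block B.  (cell block A: 0S 0Z; cell block B: 5S 5Z)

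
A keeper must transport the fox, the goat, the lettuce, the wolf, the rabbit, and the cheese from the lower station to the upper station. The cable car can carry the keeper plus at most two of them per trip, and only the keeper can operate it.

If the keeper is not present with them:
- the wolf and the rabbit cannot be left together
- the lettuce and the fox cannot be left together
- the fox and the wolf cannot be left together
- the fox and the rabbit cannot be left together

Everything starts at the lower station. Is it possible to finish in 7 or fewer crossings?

No

Counting alone: the keeper can take at most 2 across per trip to the upper station, so moving all 6 needs at least 3 loaded trips out, with a return between consecutive ones — at least 5 crossings.
The safety rule pushes this higher. Following every safe sequence of crossings, the most of the 6 that can be at the upper station as the cable car arrives there on crossings 5, 7 is 4, 5 respectively — never all 6.
So the move cannot be finished within 7 crossings. (The shortest complete plan takes 9:)
1. Keeper goes to the upper station with the fox and the wolf.  [the lower station: the cheese, the goat, the lettuce, the rabbit | the upper station: the fox, the wolf]
2. Keeper goes back to the lower station with the fox.  [the lower station: the cheese, the fox, the goat, the lettuce, the rabbit | the upper station: the wolf]
3. Keeper goes to the upper station with the fox and the goat.  [the lower station: the cheese, the lettuce, the rabbit | the upper station: the fox, the goat, the wolf]
4. Keeper goes back to the lower station with the fox.  [the lower station: the cheese, the fox, the lettuce, the rabbit | the upper station: the goat, the wolf]
5. Keeper goes to the upper station with the fox and the lettuce.  [the lower station: the cheese, the rabbit | the upper station: the fox, the goat, the lettuce, the wolf]
6. Keeper goes back to the lower station with the fox.  [the lower station: the cheese, the fox, the rabbit | the upper station: the goat, the lettuce, the wolf]
7. Keeper goes to the upper station with the cheese and the fox.  [the lower station: the rabbit | the upper station: the cheese, the fox, the goat, the lettuce, the wolf]
8. Keeper goes back to the lower station with the fox.  [the lower station: the fox, the rabbit | the upper station: the cheese, the goat, the lettuce, the wolf]
9. Keeper goes to the upper station with the fox and the rabbit.  [the lower station: — | the upper station: the cheese, the fox, the goat, the lettuce, the rabbit, the wolf]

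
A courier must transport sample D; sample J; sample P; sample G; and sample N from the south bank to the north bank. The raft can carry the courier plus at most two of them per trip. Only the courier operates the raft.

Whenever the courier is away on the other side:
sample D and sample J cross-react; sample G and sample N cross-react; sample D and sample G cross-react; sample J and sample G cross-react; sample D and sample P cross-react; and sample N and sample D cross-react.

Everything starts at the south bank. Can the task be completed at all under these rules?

Yes

1. Courier goes to the north bank with sample D and sample G.  [the south bank: sample J, sample N, sample P | the north bank: sample D, sample G]
2. Courier goes back to the south bank with sample D.  [the south bank: sample D, sample J, sample N, sample P | the north bank: sample G]
3. Courier goes to the north bank with sample D and sample P.  [the south bank: sample J, sample N | the north bank: sample D, sample G, sample P]
4. Courier goes back to the south bank with sample D.  [the south bank: sample D, sample J, sample N | the north bank: sample G, sample P]
5. Courier goes to the north bank with sample J and sample N.  [the south bank: sample D | the north bank: sample G, sample J, sample N, sample P]
6. Courier goes back to the south bank with sample G.  [the south bank: sample D, sample G | the north bank: sample J, sample N, sample P]
7. Courier goes to the north bank with sample D and sample G.  [the south bank: — | the north bank: sample D, sample G, sample J, sample N, sample P]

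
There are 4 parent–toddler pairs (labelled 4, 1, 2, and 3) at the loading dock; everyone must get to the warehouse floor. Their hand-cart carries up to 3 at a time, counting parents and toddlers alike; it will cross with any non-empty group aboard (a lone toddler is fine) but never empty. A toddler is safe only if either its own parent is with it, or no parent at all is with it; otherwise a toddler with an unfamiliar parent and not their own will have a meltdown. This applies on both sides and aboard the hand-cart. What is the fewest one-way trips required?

Counting alone: each trip to the warehouse floor takes at most 3 across and each return brings at least 1 back, so after t trips out (and t−1 returns) at most 3t − (t−1) of the 8 are across; that first reaches 8 at t = 4, so at least 7 crossings are needed.
The safety rule pushes this higher. Following every safe sequence of crossings, the most of the 8 that can be at the warehouse floor as the hand-cart arrives there on crossing 7 is 7 — never all 8.
So no plan with fewer than 9 crossings exists, and this one achieves 9:
1. parent 4 and toddler 4 cross → the warehouse floor.
2. parent 4 crosses ← the loading dock.
3. parent 1, parent 4, and toddler 1 cross → the warehouse floor.
4. parent 4 and toddler 4 cross ← the loading dock.
5. parent 2, parent 3, and parent 4 cross → the warehouse floor.
6. toddler 1 crosses ← the loading dock.
7. toddler 1 and toddler 4 cross → the warehouse floor.
8. toddler 4 crosses ← the loading dock.
9. toddler 2, toddler 3, and toddler 4 cross → the warehouse floor.

9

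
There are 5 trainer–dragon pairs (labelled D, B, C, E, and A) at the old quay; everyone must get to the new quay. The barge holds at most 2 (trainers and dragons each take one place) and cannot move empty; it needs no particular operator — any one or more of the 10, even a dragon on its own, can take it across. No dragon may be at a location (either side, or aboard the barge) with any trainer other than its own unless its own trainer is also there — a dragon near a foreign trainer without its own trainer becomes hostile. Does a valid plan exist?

No

Following every safe sequence of crossings from the start, the most of the 10 that can be at the new quay as the barge arrives there on crossings 1, 3, 5, 7 is 2, 3, 4, 5 respectively; the best ever achieved is 5 of 10.
From crossing 9 on, no configuration arises that was not already reachable earlier: only 82 distinct safe configurations (who is on which side, and where the barge is) can ever be reached, none of them has everyone across, and every continuation just revisits them. So no valid plan exists.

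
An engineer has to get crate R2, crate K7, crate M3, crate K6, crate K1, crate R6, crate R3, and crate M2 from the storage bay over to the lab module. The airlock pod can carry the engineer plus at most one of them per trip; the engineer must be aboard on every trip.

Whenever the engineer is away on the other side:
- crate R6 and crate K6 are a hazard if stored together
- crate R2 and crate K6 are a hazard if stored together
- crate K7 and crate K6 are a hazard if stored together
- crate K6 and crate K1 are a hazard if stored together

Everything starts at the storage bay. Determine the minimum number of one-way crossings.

Following every safe sequence of crossings from the start, the most of the 8 that can be at the lab module as the airlock pod arrives there on crossings 1, 3, 5, 7, 9 is 1, 2, 3, 4, 5 respectively; the best ever achieved is 5 of 8.
From crossing 11 on, no configuration arises that was not already reachable earlier: only 88 distinct safe configurations (who is on which side, and where the airlock pod is) can ever be reached, none of them has everyone across, and every continuation just revisits them. So no valid plan exists.

impossible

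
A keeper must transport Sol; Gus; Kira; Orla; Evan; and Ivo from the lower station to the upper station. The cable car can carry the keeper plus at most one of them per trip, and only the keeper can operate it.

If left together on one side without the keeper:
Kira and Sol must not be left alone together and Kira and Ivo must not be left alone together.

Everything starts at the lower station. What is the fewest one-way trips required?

Counting alone: the keeper can take at most 1 across per trip to the upper station, so moving all 6 needs at least 6 loaded trips out, with a return between consecutive ones — at least 11 crossings.
The safety rule pushes this higher. Following every safe sequence of crossings, the most of the 6 that can be at the upper station as the cable car arrives there on crossing 11 is 5 — never all 6.
So no plan with fewer than 13 crossings exists, and this one achieves 13:
1. Keeper goes to the upper station with Kira.  [the lower station: Evan, Gus, Ivo, Orla, Sol | the upper station: Kira]
2. Keeper goes back to the lower station alone.  [the lower station: Evan, Gus, Ivo, Orla, Sol | the upper station: Kira]
3. Keeper goes to the upper station with Sol.  [the lower station: Evan, Gus, Ivo, Orla | the upper station: Kira, Sol]
4. Keeper goes back to the lower station with Kira.  [the lower station: Evan, Gus, Ivo, Kira, Orla | the upper station: Sol]
5. Keeper goes to the upper station with Ivo.  [the lower station: Evan, Gus, Kira, Orla | the upper station: Ivo, Sol]
6. Keeper goes back to the lower station alone.  [the lower station: Evan, Gus, Kira, Orla | the upper station: Ivo, Sol]
7. Keeper goes to the upper station with Gus.  [the lower station: Evan, Kira, Orla | the upper station: Gus, Ivo, Sol]
8. Keeper goes back to the lower station alone.  [the lower station: Evan, Kira, Orla | the upper station: Gus, Ivo, Sol]
9. Keeper goes to the upper station with Orla.  [the lower station: Evan, Kira | the upper station: Gus, Ivo, Orla, Sol]
10. Keeper goes back to the lower station alone.  [the lower station: Evan, Kira | the upper station: Gus, Ivo, Orla, Sol]
11. Keeper goes to the upper station with Evan.  [the lower station: Kira | the upper station: Evan, Gus, Ivo, Orla, Sol]
12. Keeper goes back to the lower station alone.  [the lower station: Kira | the upper station: Evan, Gus, Ivo, Orla, Sol]
13. Keeper goes to the upper station with Kira.  [the lower station: — | the upper station: Evan, Gus, Ivo, Kira, Orla, Sol]

13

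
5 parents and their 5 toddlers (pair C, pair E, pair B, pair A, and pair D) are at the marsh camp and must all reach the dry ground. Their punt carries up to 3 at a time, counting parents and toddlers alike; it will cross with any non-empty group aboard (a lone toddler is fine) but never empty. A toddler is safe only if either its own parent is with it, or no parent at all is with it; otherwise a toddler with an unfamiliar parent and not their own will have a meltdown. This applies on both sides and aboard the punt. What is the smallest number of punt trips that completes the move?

11

Counting alone: each trip to the dry ground takes at most 3 across and each return brings at least 1 back, so after t trips out (and t−1 returns) at most 3t − (t−1) of the 10 are across; that first reaches 10 at t = 5, so at least 9 crossings are needed.
The safety rule pushes this higher. Following every safe sequence of crossings, the most of the 10 that can be at the dry ground as the punt arrives there on crossing 9 is 9 — never all 10.
So no plan with fewer than 11 crossings exists, and this one achieves 11:
1. parent C and toddler C cross → the dry ground.
2. parent C crosses ← the marsh camp.
3. toddler A, toddler B, and toddler E cross → the dry ground.
4. toddler C crosses ← the marsh camp.
5. parent A, parent B, and parent E cross → the dry ground.
6. parent E and toddler E cross ← the marsh camp.
7. parent C, parent D, and parent E cross → the dry ground.
8. toddler B crosses ← the marsh camp.
9. toddler C and toddler E cross → the dry ground.
10. toddler C crosses ← the marsh camp.
11. toddler B, toddler C, and toddler D cross → the dry ground.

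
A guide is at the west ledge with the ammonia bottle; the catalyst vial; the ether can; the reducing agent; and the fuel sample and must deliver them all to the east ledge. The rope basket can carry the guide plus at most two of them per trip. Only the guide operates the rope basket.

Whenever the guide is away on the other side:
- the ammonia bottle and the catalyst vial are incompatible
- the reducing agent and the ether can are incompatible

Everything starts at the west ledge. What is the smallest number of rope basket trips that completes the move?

Counting alone: the guide can take at most 2 across per trip to the east ledge, so moving all 5 needs at least 3 loaded trips out, with a return between consecutive ones — at least 5 crossings.
The plan below uses exactly 5 crossings, so it is optimal:
1. Guide goes to the east ledge with the ammonia bottle and the ether can.
2. Guide goes back to the west ledge alone.
3. Guide goes to the east ledge with the fuel sample.
4. Guide goes back to the west ledge alone.
5. Guide goes to the east ledge with the catalyst vial and the reducing agent.

5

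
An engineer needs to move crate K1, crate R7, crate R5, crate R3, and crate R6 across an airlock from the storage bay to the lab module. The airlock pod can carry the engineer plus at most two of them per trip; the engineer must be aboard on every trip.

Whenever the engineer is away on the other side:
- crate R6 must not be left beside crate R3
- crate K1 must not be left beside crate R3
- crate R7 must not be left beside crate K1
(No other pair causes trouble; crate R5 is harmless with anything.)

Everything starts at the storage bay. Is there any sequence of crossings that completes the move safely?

Yes

1. Engineer goes to the lab module with crate K1 and crate R3.
2. Engineer goes back to the storage bay with crate K1.
3. Engineer goes to the lab module with crate R5 and crate R7.
4. Engineer goes back to the storage bay alone.
5. Engineer goes to the lab module with crate K1 and crate R6.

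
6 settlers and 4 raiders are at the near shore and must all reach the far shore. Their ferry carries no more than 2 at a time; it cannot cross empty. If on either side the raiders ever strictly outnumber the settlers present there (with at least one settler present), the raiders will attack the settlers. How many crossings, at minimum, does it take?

17

Counting alone: each trip to the far shore takes at most 2 across and each return brings at least 1 back, so after t trips out (and t−1 returns) at most 2t − (t−1) of the 10 are across; that first reaches 10 at t = 9, so at least 17 crossings are needed.
The plan below uses exactly 17 crossings, so it is optimal:
1. 2 raiders → the far shore.  (the near shore: 6S 2R; the far shore: 0S 2R)
2. 1 raider ← the near shore.  (the near shore: 6S 3R; the far shore: 0S 1R)
3. 2 raiders → the far shore.  (the near shore: 6S 1R; the far shore: 0S 3R)
4. 1 raider ← the near shore.  (the near shore: 6S 2R; the far shore: 0S 2R)
5. 2 settlers → the far shore.  (the near shore: 4S 2R; the far shore: 2S 2R)
6. 1 raider ← the near shore.  (the near shore: 4S 3R; the far shore: 2S 1R)
7. 1 settler and 1 raider → the far shore.  (the near shore: 3S 2R; the far shore: 3S 2R)
8. 1 raider ← the near shore.  (the near shore: 3S 3R; the far shore: 3S 1R)
9. 2 raiders → the far shore.  (the near shore: 3S 1R; the far shore: 3S 3R)
10. 1 raider ← the near shore.  (the near shore: 3S 2R; the far shore: 3S 2R)
11. 1 settler and 1 raider → the far shore.  (the near shore: 2S 1R; the far shore: 4S 3R)
12. 1 raider ← the near shore.  (the near shore: 2S 2R; the far shore: 4S 2R)
13. 2 raiders → the far shore.  (the near shore: 2S 0R; the far shore: 4S 4R)
14. 1 raider ← the near shore.  (the near shore: 2S 1R; the far shore: 4S 3R)
15. 1 settler and 1 raider → the far shore.  (the near shore: 1S 0R; the far shore: 5S 4R)
16. 1 raider ← the near shore.  (the near shore: 1S 1R; the far shore: 5S 3R)
17. 1 settler and 1 raider → the far shore.  (the near shore: 0S 0R; the far shore: 6S 4R)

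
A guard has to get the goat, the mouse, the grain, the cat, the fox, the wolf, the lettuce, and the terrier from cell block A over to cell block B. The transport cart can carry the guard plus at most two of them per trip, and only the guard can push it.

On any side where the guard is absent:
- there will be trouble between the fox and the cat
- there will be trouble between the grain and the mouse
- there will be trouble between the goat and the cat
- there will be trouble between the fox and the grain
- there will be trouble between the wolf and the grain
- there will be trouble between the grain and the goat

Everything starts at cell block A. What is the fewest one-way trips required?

Counting alone: the guard can take at most 2 across per trip to cell block B, so moving all 8 needs at least 4 loaded trips out, with a return between consecutive ones — at least 7 crossings.
The safety rule pushes this higher. Following every safe sequence of crossings, the most of the 8 that can be at cell block B as the transport cart arrives there on crossing 7 is 7 — never all 8.
So no plan with fewer than 9 crossings exists, and this one achieves 9:
1. Guard goes to cell block B with the cat and the grain.
2. Guard goes back to cell block A alone.
3. Guard goes to cell block B with the goat and the mouse.
4. Guard goes back to cell block A with the cat and the grain.
5. Guard goes to cell block B with the fox and the wolf.
6. Guard goes back to cell block A alone.
7. Guard goes to cell block B with the lettuce and the terrier.
8. Guard goes back to cell block A alone.
9. Guard goes to cell block B with the cat and the grain.

9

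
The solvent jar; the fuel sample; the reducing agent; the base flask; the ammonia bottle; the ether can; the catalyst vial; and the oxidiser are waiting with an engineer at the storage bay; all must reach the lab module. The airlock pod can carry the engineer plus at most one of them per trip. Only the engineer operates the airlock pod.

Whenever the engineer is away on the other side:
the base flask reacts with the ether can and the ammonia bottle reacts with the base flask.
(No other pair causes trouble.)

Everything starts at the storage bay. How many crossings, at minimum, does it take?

17

Counting alone: the engineer can take at most 1 across per trip to the lab module, so moving all 8 needs at least 8 loaded trips out, with a return between consecutive ones — at least 15 crossings.
The safety rule pushes this higher. Following every safe sequence of crossings, the most of the 8 that can be at the lab module as the airlock pod arrives there on crossing 15 is 7 — never all 8.
So no plan with fewer than 17 crossings exists, and this one achieves 17:
1. Engineer goes to the lab module with the base flask.
2. Engineer goes back to the storage bay alone.
3. Engineer goes to the lab module with the solvent jar.
4. Engineer goes back to the storage bay alone.
5. Engineer goes to the lab module with the fuel sample.
6. Engineer goes back to the storage bay alone.
7. Engineer goes to the lab module with the reducing agent.
8. Engineer goes back to the storage bay alone.
9. Engineer goes to the lab module with the ammonia bottle.
10. Engineer goes back to the storage bay with the base flask.
11. Engineer goes to the lab module with the ether can.
12. Engineer goes back to the storage bay alone.
13. Engineer goes to the lab module with the catalyst vial.
14. Engineer goes back to the storage bay alone.
15. Engineer goes to the lab module with the oxidiser.
16. Engineer goes back to the storage bay alone.
17. Engineer goes to the lab module with the base flask.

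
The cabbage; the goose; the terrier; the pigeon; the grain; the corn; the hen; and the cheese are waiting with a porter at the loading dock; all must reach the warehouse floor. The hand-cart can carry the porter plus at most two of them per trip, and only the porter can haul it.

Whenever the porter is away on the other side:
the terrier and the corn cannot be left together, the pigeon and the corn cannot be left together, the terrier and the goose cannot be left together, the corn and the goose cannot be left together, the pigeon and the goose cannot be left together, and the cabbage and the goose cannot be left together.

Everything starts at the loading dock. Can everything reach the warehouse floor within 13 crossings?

Yes

Yes — this plan uses 13 crossings (≤ 13):
1. Porter goes to the warehouse floor with the corn and the goose.  [the loading dock: the cabbage, the cheese, the grain, the hen, the pigeon, the terrier | the warehouse floor: the corn, the goose]
2. Porter goes back to the loading dock with the goose.  [the loading dock: the cabbage, the cheese, the goose, the grain, the hen, the pigeon, the terrier | the warehouse floor: the corn]
3. Porter goes to the warehouse floor with the cabbage and the goose.  [the loading dock: the cheese, the grain, the hen, the pigeon, the terrier | the warehouse floor: the cabbage, the corn, the goose]
4. Porter goes back to the loading dock with the goose.  [the loading dock: the cheese, the goose, the grain, the hen, the pigeon, the terrier | the warehouse floor: the cabbage, the corn]
5. Porter goes to the warehouse floor with the goose and the grain.  [the loading dock: the cheese, the hen, the pigeon, the terrier | the warehouse floor: the cabbage, the corn, the goose, the grain]
6. Porter goes back to the loading dock with the goose.  [the loading dock: the cheese, the goose, the hen, the pigeon, the terrier | the warehouse floor: the cabbage, the corn, the grain]
7. Porter goes to the warehouse floor with the goose and the hen.  [the loading dock: the cheese, the pigeon, the terrier | the warehouse floor: the cabbage, the corn, the goose, the grain, the hen]
8. Porter goes back to the loading dock with the goose.  [the loading dock: the cheese, the goose, the pigeon, the terrier | the warehouse floor: the cabbage, the corn, the grain, the hen]
9. Porter goes to the warehouse floor with the cheese and the goose.  [the loading dock: the pigeon, the terrier | the warehouse floor: the cabbage, the cheese, the corn, the goose, the grain, the hen]
10. Porter goes back to the loading dock with the goose.  [the loading dock: the goose, the pigeon, the terrier | the warehouse floor: the cabbage, the cheese, the corn, the grain, the hen]
11. Porter goes to the warehouse floor with the pigeon and the terrier.  [the loading dock: the goose | the warehouse floor: the cabbage, the cheese, the corn, the grain, the hen, the pigeon, the terrier]
12. Porter goes back to the loading dock with the corn.  [the loading dock: the corn, the goose | the warehouse floor: the cabbage, the cheese, the grain, the hen, the pigeon, the terrier]
13. Porter goes to the warehouse floor with the corn and the goose.  [the loading dock: — | the warehouse floor: the cabbage, the cheese, the corn, the goose, the grain, the hen, the pigeon, the terrier]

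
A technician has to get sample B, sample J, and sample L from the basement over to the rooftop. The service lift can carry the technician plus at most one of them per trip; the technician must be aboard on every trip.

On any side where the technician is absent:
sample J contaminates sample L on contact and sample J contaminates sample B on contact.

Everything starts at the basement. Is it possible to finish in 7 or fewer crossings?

Yes — this plan uses 7 crossings (≤ 7):
1. Technician goes to the rooftop with sample J.  [the basement: sample B, sample L | the rooftop: sample J]
2. Technician goes back to the basement alone.  [the basement: sample B, sample L | the rooftop: sample J]
3. Technician goes to the rooftop with sample B.  [the basement: sample L | the rooftop: sample B, sample J]
4. Technician goes back to the basement with sample J.  [the basement: sample J, sample L | the rooftop: sample B]
5. Technician goes to the rooftop with sample L.  [the basement: sample J | the rooftop: sample B, sample L]
6. Technician goes back to the basement alone.  [the basement: sample J | the rooftop: sample B, sample L]
7. Technician goes to the rooftop with sample J.  [the basement: — | the rooftop: sample B, sample J, sample L]

Yes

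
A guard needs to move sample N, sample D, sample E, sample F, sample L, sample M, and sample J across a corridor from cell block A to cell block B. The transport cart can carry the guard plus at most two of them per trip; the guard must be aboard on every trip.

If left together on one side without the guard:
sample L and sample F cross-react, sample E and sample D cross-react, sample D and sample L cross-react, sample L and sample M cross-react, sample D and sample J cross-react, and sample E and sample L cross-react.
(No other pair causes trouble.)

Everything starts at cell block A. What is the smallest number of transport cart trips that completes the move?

11

Counting alone: the guard can take at most 2 across per trip to cell block B, so moving all 7 needs at least 4 loaded trips out, with a return between consecutive ones — at least 7 crossings.
The safety rule pushes this higher. Following every safe sequence of crossings, the most of the 7 that can be at cell block B as the transport cart arrives there on crossings 7, 9 is 5, 6 respectively — never all 7.
So no plan with fewer than 11 crossings exists, and this one achieves 11:
1. Guard goes to cell block B with sample D and sample L.
2. Guard goes back to cell block A with sample D.
3. Guard goes to cell block B with sample D and sample N.
4. Guard goes back to cell block A with sample D.
5. Guard goes to cell block B with sample D and sample F.
6. Guard goes back to cell block A with sample L.
7. Guard goes to cell block B with sample E and sample M.
8. Guard goes back to cell block A with sample D.
9. Guard goes to cell block B with sample D and sample J.
10. Guard goes back to cell block A with sample D.
11. Guard goes to cell block B with sample D and sample L.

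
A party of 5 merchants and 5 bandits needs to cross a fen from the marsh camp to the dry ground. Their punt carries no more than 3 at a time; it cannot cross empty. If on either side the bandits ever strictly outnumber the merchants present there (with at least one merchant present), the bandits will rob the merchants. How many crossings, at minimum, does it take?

11

Counting alone: each trip to the dry ground takes at most 3 across and each return brings at least 1 back, so after t trips out (and t−1 returns) at most 3t − (t−1) of the 10 are across; that first reaches 10 at t = 5, so at least 9 crossings are needed.
The safety rule pushes this higher. Following every safe sequence of crossings, the most of the 10 that can be at the dry ground as the punt arrives there on crossing 9 is 9 — never all 10.
So no plan with fewer than 11 crossings exists, and this one achieves 11:
1. 2 bandits → the dry ground.  (the marsh camp: 5M 3B; the dry ground: 0M 2B)
2. 1 bandit ← the marsh camp.  (the marsh camp: 5M 4B; the dry ground: 0M 1B)
3. 3 bandits → the dry ground.  (the marsh camp: 5M 1B; the dry ground: 0M 4B)
4. 1 bandit ← the marsh camp.  (the marsh camp: 5M 2B; the dry ground: 0M 3B)
5. 3 merchants → the dry ground.  (the marsh camp: 2M 2B; the dry ground: 3M 3B)
6. 1 merchant and 1 bandit ← the marsh camp.  (the marsh camp: 3M 3B; the dry ground: 2M 2B)
7. 3 merchants → the dry ground.  (the marsh camp: 0M 3B; the dry ground: 5M 2B)
8. 1 bandit ← the marsh camp.  (the marsh camp: 0M 4B; the dry ground: 5M 1B)
9. 2 bandits → the dry ground.  (the marsh camp: 0M 2B; the dry ground: 5M 3B)
10. 1 bandit ← the marsh camp.  (the marsh camp: 0M 3B; the dry ground: 5M 2B)
11. 3 bandits → the dry ground.  (the marsh camp: 0M 0B; the dry ground: 5M 5B)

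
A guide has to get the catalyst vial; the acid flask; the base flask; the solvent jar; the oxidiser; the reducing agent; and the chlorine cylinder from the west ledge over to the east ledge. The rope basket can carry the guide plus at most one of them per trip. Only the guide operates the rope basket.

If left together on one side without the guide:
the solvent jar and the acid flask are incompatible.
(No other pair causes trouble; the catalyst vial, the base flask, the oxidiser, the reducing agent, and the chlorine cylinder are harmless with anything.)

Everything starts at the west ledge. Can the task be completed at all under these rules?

Yes

1. Guide goes to the east ledge with the acid flask.  [the west ledge: the base flask, the catalyst vial, the chlorine cylinder, the oxidiser, the reducing agent, the solvent jar | the east ledge: the acid flask]
2. Guide goes back to the west ledge alone.  [the west ledge: the base flask, the catalyst vial, the chlorine cylinder, the oxidiser, the reducing agent, the solvent jar | the east ledge: the acid flask]
3. Guide goes to the east ledge with the catalyst vial.  [the west ledge: the base flask, the chlorine cylinder, the oxidiser, the reducing agent, the solvent jar | the east ledge: the acid flask, the catalyst vial]
4. Guide goes back to the west ledge alone.  [the west ledge: the base flask, the chlorine cylinder, the oxidiser, the reducing agent, the solvent jar | the east ledge: the acid flask, the catalyst vial]
5. Guide goes to the east ledge with the base flask.  [the west ledge: the chlorine cylinder, the oxidiser, the reducing agent, the solvent jar | the east ledge: the acid flask, the base flask, the catalyst vial]
6. Guide goes back to the west ledge alone.  [the west ledge: the chlorine cylinder, the oxidiser, the reducing agent, the solvent jar | the east ledge: the acid flask, the base flask, the catalyst vial]
7. Guide goes to the east ledge with the oxidiser.  [the west ledge: the chlorine cylinder, the reducing agent, the solvent jar | the east ledge: the acid flask, the base flask, the catalyst vial, the oxidiser]
8. Guide goes back to the west ledge alone.  [the west ledge: the chlorine cylinder, the reducing agent, the solvent jar | the east ledge: the acid flask, the base flask, the catalyst vial, the oxidiser]
9. Guide goes to the east ledge with the reducing agent.  [the west ledge: the chlorine cylinder, the solvent jar | the east ledge: the acid flask, the base flask, the catalyst vial, the oxidiser, the reducing agent]
10. Guide goes back to the west ledge alone.  [the west ledge: the chlorine cylinder, the solvent jar | the east ledge: the acid flask, the base flask, the catalyst vial, the oxidiser, the reducing agent]
11. Guide goes to the east ledge with the chlorine cylinder.  [the west ledge: the solvent jar | the east ledge: the acid flask, the base flask, the catalyst vial, the chlorine cylinder, the oxidiser, the reducing agent]
12. Guide goes back to the west ledge alone.  [the west ledge: the solvent jar | the east ledge: the acid flask, the base flask, the catalyst vial, the chlorine cylinder, the oxidiser, the reducing agent]
13. Guide goes to the east ledge with the solvent jar.  [the west ledge: — | the east ledge: the acid flask, the base flask, the catalyst vial, the chlorine cylinder, the oxidiser, the reducing agent, the solvent jar]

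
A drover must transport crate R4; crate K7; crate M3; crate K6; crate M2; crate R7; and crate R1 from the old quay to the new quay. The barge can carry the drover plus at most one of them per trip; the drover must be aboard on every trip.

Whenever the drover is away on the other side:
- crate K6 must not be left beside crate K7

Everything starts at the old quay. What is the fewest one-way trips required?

Counting alone: the drover can take at most 1 across per trip to the new quay, so moving all 7 needs at least 7 loaded trips out, with a return between consecutive ones — at least 13 crossings.
The plan below uses exactly 13 crossings, so it is optimal:
1. Drover goes to the new quay with crate K7.  [the old quay: crate K6, crate M2, crate M3, crate R1, crate R4, crate R7 | the new quay: crate K7]
2. Drover goes back to the old quay alone.  [the old quay: crate K6, crate M2, crate M3, crate R1, crate R4, crate R7 | the new quay: crate K7]
3. Drover goes to the new quay with crate R4.  [the old quay: crate K6, crate M2, crate M3, crate R1, crate R7 | the new quay: crate K7, crate R4]
4. Drover goes back to the old quay alone.  [the old quay: crate K6, crate M2, crate M3, crate R1, crate R7 | the new quay: crate K7, crate R4]
5. Drover goes to the new quay with crate M3.  [the old quay: crate K6, crate M2, crate R1, crate R7 | the new quay: crate K7, crate M3, crate R4]
6. Drover goes back to the old quay alone.  [the old quay: crate K6, crate M2, crate R1, crate R7 | the new quay: crate K7, crate M3, crate R4]
7. Drover goes to the new quay with crate M2.  [the old quay: crate K6, crate R1, crate R7 | the new quay: crate K7, crate M2, crate M3, crate R4]
8. Drover goes back to the old quay alone.  [the old quay: crate K6, crate R1, crate R7 | the new quay: crate K7, crate M2, crate M3, crate R4]
9. Drover goes to the new quay with crate R7.  [the old quay: crate K6, crate R1 | the new quay: crate K7, crate M2, crate M3, crate R4, crate R7]
10. Drover goes back to the old quay alone.  [the old quay: crate K6, crate R1 | the new quay: crate K7, crate M2, crate M3, crate R4, crate R7]
11. Drover goes to the new quay with crate R1.  [the old quay: crate K6 | the new quay: crate K7, crate M2, crate M3, crate R1, crate R4, crate R7]
12. Drover goes back to the old quay alone.  [the old quay: crate K6 | the new quay: crate K7, crate M2, crate M3, crate R1, crate R4, crate R7]
13. Drover goes to the new quay with crate K6.  [the old quay: — | the new quay: crate K6, crate K7, crate M2, crate M3, crate R1, crate R4, crate R7]

13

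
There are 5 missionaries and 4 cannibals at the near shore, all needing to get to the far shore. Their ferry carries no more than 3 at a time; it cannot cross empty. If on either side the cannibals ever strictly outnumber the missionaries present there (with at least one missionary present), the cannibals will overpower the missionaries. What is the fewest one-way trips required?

Counting alone: each trip to the far shore takes at most 3 across and each return brings at least 1 back, so after t trips out (and t−1 returns) at most 3t − (t−1) of the 9 are across; that first reaches 9 at t = 4, so at least 7 crossings are needed.
The plan below uses exactly 7 crossings, so it is optimal:
1. 3 cannibals → the far shore.  (the near shore: 5M 1C; the far shore: 0M 3C)
2. 1 cannibal ← the near shore.  (the near shore: 5M 2C; the far shore: 0M 2C)
3. 3 missionaries → the far shore.  (the near shore: 2M 2C; the far shore: 3M 2C)
4. 1 missionary ← the near shore.  (the near shore: 3M 2C; the far shore: 2M 2C)
5. 2 missionaries and 1 cannibal → the far shore.  (the near shore: 1M 1C; the far shore: 4M 3C)
6. 1 missionary ← the near shore.  (the near shore: 2M 1C; the far shore: 3M 3C)
7. 2 missionaries and 1 cannibal → the far shore.  (the near shore: 0M 0C; the far shore: 5M 4C)

7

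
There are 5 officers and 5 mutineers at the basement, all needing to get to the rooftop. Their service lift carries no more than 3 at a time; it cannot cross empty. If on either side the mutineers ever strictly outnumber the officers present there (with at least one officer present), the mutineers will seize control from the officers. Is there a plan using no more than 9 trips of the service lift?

No

Counting alone: each trip to the rooftop takes at most 3 across and each return brings at least 1 back, so after t trips out (and t−1 returns) at most 3t − (t−1) of the 10 are across; that first reaches 10 at t = 5, so at least 9 crossings are needed.
The safety rule pushes this higher. Following every safe sequence of crossings, the most of the 10 that can be at the rooftop as the service lift arrives there on crossing 9 is 9 — never all 10.
So the move cannot be finished within 9 crossings. (The shortest complete plan takes 11:)
1. 2 mutineers → the rooftop.  (the basement: 5O 3M; the rooftop: 0O 2M)
2. 1 mutineer ← the basement.  (the basement: 5O 4M; the rooftop: 0O 1M)
3. 3 mutineers → the rooftop.  (the basement: 5O 1M; the rooftop: 0O 4M)
4. 1 mutineer ← the basement.  (the basement: 5O 2M; the rooftop: 0O 3M)
5. 3 officers → the rooftop.  (the basement: 2O 2M; the rooftop: 3O 3M)
6. 1 officer and 1 mutineer ← the basement.  (the basement: 3O 3M; the rooftop: 2O 2M)
7. 3 officers → the rooftop.  (the basement: 0O 3M; the rooftop: 5O 2M)
8. 1 mutineer ← the basement.  (the basement: 0O 4M; the rooftop: 5O 1M)
9. 2 mutineers → the rooftop.  (the basement: 0O 2M; the rooftop: 5O 3M)
10. 1 mutineer ← the basement.  (the basement: 0O 3M; the rooftop: 5O 2M)
11. 3 mutineers → the rooftop.  (the basement: 0O 0M; the rooftop: 5O 5M)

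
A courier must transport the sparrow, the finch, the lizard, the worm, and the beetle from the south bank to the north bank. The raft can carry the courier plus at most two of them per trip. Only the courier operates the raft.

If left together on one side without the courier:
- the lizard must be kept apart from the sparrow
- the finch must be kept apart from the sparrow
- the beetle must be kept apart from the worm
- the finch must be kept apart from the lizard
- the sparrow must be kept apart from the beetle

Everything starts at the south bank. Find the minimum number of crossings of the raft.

impossible

Whatever the first load, the items left behind include a forbidden pair without the courier. No opening move is safe, so no plan exists.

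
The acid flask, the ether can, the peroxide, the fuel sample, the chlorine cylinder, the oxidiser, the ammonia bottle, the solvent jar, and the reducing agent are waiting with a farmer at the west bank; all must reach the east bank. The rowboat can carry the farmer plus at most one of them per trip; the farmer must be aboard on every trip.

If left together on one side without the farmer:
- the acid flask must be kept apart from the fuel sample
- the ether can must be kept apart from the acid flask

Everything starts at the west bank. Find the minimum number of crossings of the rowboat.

19

Counting alone: the farmer can take at most 1 across per trip to the east bank, so moving all 9 needs at least 9 loaded trips out, with a return between consecutive ones — at least 17 crossings.
The safety rule pushes this higher. Following every safe sequence of crossings, the most of the 9 that can be at the east bank as the rowboat arrives there on crossing 17 is 8 — never all 9.
So no plan with fewer than 19 crossings exists, and this one achieves 19:
1. Farmer goes to the east bank with the acid flask.  [the west bank: the ammonia bottle, the chlorine cylinder, the ether can, the fuel sample, the oxidiser, the peroxide, the reducing agent, the solvent jar | the east bank: the acid flask]
2. Farmer goes back to the west bank alone.  [the west bank: the ammonia bottle, the chlorine cylinder, the ether can, the fuel sample, the oxidiser, the peroxide, the reducing agent, the solvent jar | the east bank: the acid flask]
3. Farmer goes to the east bank with the ether can.  [the west bank: the ammonia bottle, the chlorine cylinder, the fuel sample, the oxidiser, the peroxide, the reducing agent, the solvent jar | the east bank: the acid flask, the ether can]
4. Farmer goes back to the west bank with the acid flask.  [the west bank: the acid flask, the ammonia bottle, the chlorine cylinder, the fuel sample, the oxidiser, the peroxide, the reducing agent, the solvent jar | the east bank: the ether can]
5. Farmer goes to the east bank with the fuel sample.  [the west bank: the acid flask, the ammonia bottle, the chlorine cylinder, the oxidiser, the peroxide, the reducing agent, the solvent jar | the east bank: the ether can, the fuel sample]
6. Farmer goes back to the west bank alone.  [the west bank: the acid flask, the ammonia bottle, the chlorine cylinder, the oxidiser, the peroxide, the reducing agent, the solvent jar | the east bank: the ether can, the fuel sample]
7. Farmer goes to the east bank with the peroxide.  [the west bank: the acid flask, the ammonia bottle, the chlorine cylinder, the oxidiser, the reducing agent, the solvent jar | the east bank: the ether can, the fuel sample, the peroxide]
8. Farmer goes back to the west bank alone.  [the west bank: the acid flask, the ammonia bottle, the chlorine cylinder, the oxidiser, the reducing agent, the solvent jar | the east bank: the ether can, the fuel sample, the peroxide]
9. Farmer goes to the east bank with the chlorine cylinder.  [the west bank: the acid flask, the ammonia bottle, the oxidiser, the reducing agent, the solvent jar | the east bank: the chlorine cylinder, the ether can, the fuel sample, the peroxide]
10. Farmer goes back to the west bank alone.  [the west bank: the acid flask, the ammonia bottle, the oxidiser, the reducing agent, the solvent jar | the east bank: the chlorine cylinder, the ether can, the fuel sample, the peroxide]
11. Farmer goes to the east bank with the oxidiser.  [the west bank: the acid flask, the ammonia bottle, the reducing agent, the solvent jar | the east bank: the chlorine cylinder, the ether can, the fuel sample, the oxidiser, the peroxide]
12. Farmer goes back to the west bank alone.  [the west bank: the acid flask, the ammonia bottle, the reducing agent, the solvent jar | the east bank: the chlorine cylinder, the ether can, the fuel sample, the oxidiser, the peroxide]
13. Farmer goes to the east bank with the ammonia bottle.  [the west bank: the acid flask, the reducing agent, the solvent jar | the east bank: the ammonia bottle, the chlorine cylinder, the ether can, the fuel sample, the oxidiser, the peroxide]
14. Farmer goes back to the west bank alone.  [the west bank: the acid flask, the reducing agent, the solvent jar | the east bank: the ammonia bottle, the chlorine cylinder, the ether can, the fuel sample, the oxidiser, the peroxide]
15. Farmer goes to the east bank with the solvent jar.  [the west bank: the acid flask, the reducing agent | the east bank: the ammonia bottle, the chlorine cylinder, the ether can, the fuel sample, the oxidiser, the peroxide, the solvent jar]
16. Farmer goes back to the west bank alone.  [the west bank: the acid flask, the reducing agent | the east bank: the ammonia bottle, the chlorine cylinder, the ether can, the fuel sample, the oxidiser, the peroxide, the solvent jar]
17. Farmer goes to the east bank with the reducing agent.  [the west bank: the acid flask | the east bank: the ammonia bottle, the chlorine cylinder, the ether can, the fuel sample, the oxidiser, the peroxide, the reducing agent, the solvent jar]
18. Farmer goes back to the west bank alone.  [the west bank: the acid flask | the east bank: the ammonia bottle, the chlorine cylinder, the ether can, the fuel sample, the oxidiser, the peroxide, the reducing agent, the solvent jar]
19. Farmer goes to the east bank with the acid flask.  [the west bank: — | the east bank: the acid flask, the ammonia bottle, the chlorine cylinder, the ether can, the fuel sample, the oxidiser, the peroxide, the reducing agent, the solvent jar]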